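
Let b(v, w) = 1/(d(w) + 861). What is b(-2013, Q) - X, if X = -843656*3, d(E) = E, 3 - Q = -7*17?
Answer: 2487941545/983 ≈ 2.5310e+6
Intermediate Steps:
Q = 122 (Q = 3 - (-7)*17 = 3 - 1*(-119) = 3 + 119 = 122)
b(v, w) = 1/(861 + w) (b(v, w) = 1/(w + 861) = 1/(861 + w))
X = -2530968
b(-2013, Q) - X = 1/(861 + 122) - 1*(-2530968) = 1/983 + 2530968 = 2487941545/983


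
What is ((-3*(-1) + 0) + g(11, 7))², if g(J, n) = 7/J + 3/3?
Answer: 2601/121 ≈ 21.496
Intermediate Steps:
g(J, n) = 1 + 7/J (g(J, n) = 7/J + 3*(⅓) = 7/J + 1 = 1 + 7/J)
((-3*(-1) + 0) + g(11, 7))² = ((-3*(-1) + 0) + (7 + 11)/11)² = ((3 + 0) + (1/11)*18)² = (3 + 18/11)² = (51/11)² = 2601/121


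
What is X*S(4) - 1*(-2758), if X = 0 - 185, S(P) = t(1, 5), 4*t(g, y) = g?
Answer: 10847/4 ≈ 2711.8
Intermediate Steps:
t(g, y) = g/4
S(P) = ¼ (S(P) = (¼)*1 = ¼)
X = -185
X*S(4) - 1*(-2758) = -185*¼ - 1*(-2758) = -185/4 + 2758 = 10847/4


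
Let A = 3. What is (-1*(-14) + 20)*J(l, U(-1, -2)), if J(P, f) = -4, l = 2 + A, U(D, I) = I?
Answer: -136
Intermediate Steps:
l = 5 (l = 2 + 3 = 5)
(-1*(-14) + 20)*J(l, U(-1, -2)) = (-1*(-14) + 20)*(-4) = (14 + 20)*(-4) = 34*(-4) = -136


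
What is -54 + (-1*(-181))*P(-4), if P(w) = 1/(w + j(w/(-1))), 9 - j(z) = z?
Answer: 127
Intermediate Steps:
j(z) = 9 - z
P(w) = 1/(9 + 2*w) (P(w) = 1/(w + (9 - w/(-1))) = 1/(w + (9 - w*(-1))) = 1/(w + (9 - (-1)*w)) = 1/(w + (9 + w)) = 1/(9 + 2*w))
-54 + (-1*(-181))*P(-4) = -54 + (-1*(-181))/(9 + 2*(-4)) = -54 + 181/(9 - 8) = -54 + 181/1 = -54 + 181*1 = -54 + 181 = 127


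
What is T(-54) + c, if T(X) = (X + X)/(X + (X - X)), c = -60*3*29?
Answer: -5218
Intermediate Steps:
c = -5220 (c = -180*29 = -5220)
T(X) = 2 (T(X) = (2*X)/(X + 0) = (2*X)/X = 2)
T(-54) + c = 2 - 5220 = -5218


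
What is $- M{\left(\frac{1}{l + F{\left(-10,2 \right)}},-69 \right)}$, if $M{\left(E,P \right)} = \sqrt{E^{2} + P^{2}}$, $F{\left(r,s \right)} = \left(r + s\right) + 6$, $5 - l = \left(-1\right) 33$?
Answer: $- \frac{\sqrt{6170257}}{36} \approx -69.0$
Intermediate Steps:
$l = 38$ ($l = 5 - \left(-1\right) 33 = 5 - -33 = 5 + 33 = 38$)
$F{\left(r,s \right)} = 6 + r + s$
$- M{\left(\frac{1}{l + F{\left(-10,2 \right)}},-69 \right)} = - \sqrt{\left(\frac{1}{38 + \left(6 - 10 + 2\right)}\right)^{2} + \left(-69\right)^{2}} = - \sqrt{\left(\frac{1}{38 - 2}\right)^{2} + 4761} = - \sqrt{\left(\frac{1}{36}\right)^{2} + 4761} = - \sqrt{\frac{1}{1296} + 4761} = - \sqrt{\frac{6170257}{1296}} = - \frac{\sqrt{6170257}}{36}$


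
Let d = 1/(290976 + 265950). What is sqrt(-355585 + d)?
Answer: I*sqrt(110290579606566534)/556926 ≈ 596.31*I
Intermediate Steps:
d = 1/556926 ≈ 1.7956e-6
sqrt(-355585 + d) = sqrt(-355585 + 1/556926) = sqrt(-198034531709/556926) = I*sqrt(110290579606566534)/556926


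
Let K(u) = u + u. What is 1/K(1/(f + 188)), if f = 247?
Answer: 435/2 ≈ 217.50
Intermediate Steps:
K(u) = 2*u
1/K(1/(f + 188)) = 1/(2/(247 + 188)) = 1/(2/435) = 435/2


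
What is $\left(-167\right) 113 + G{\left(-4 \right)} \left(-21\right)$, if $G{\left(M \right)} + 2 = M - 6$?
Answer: $-18619$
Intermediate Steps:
$G{\left(M \right)} = -8 + M$ ($G{\left(M \right)} = -2 + \left(M - 6\right) = -2 + \left(-6 + M\right) = -8 + M$)
$\left(-167\right) 113 + G{\left(-4 \right)} \left(-21\right) = \left(-167\right) 113 + \left(-8 - 4\right) \left(-21\right) = -18871 - -252 = -18871 + 252 = -18619$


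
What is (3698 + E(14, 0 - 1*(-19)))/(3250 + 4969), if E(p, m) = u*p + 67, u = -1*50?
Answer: 3065/8219 ≈ 0.37292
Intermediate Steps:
u = -50
E(p, m) = 67 - 50*p (E(p, m) = -50*p + 67 = 67 - 50*p)
(3698 + E(14, 0 - 1*(-19)))/(3250 + 4969) = (3698 + (67 - 50*14))/(3250 + 4969) = (3698 + (67 - 700))/8219 = (3698 - 633)*(1/8219) = 3065*(1/8219) = 3065/8219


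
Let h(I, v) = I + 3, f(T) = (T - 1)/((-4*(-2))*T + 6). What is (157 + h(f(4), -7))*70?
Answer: 212905/19 ≈ 11206.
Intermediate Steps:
f(T) = (-1 + T)/(6 + 8*T) (f(T) = (-1 + T)/(8*T + 6) = (-1 + T)/(6 + 8*T))
h(I, v) = 3 + I
(157 + h(f(4), -7))*70 = (157 + (3 + (-1 + 4)/(2*(3 + 4*4))))*70 = (157 + (3 + (1/2)*3/(3 + 16)))*70 = (157 + (3 + (1/2)*3/19))*70 = (157 + (3 + (1/2)*(1/19)*3))*70 = (157 + (3 + 3/38))*70 = (157 + 117/38)*70 = (6083/38)*70 = 212905/19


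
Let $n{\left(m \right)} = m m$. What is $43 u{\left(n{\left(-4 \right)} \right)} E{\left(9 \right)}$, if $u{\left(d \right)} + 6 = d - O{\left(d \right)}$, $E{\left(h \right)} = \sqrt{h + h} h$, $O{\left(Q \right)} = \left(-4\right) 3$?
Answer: $25542 \sqrt{2} \approx 36122.0$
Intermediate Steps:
$n{\left(m \right)} = m^{2}$
$O{\left(Q \right)} = -12$
$E{\left(h \right)} = \sqrt{2} h^{\frac{3}{2}}$ ($E{\left(h \right)} = \sqrt{2 h} h = \sqrt{2} \sqrt{h} h = \sqrt{2} h^{\frac{3}{2}}$)
$u{\left(d \right)} = 6 + d$ ($u{\left(d \right)} = -6 + \left(d - -12\right) = -6 + \left(d + 12\right) = -6 + \left(12 + d\right) = 6 + d$)
$43 u{\left(n{\left(-4 \right)} \right)} E{\left(9 \right)} = 43 \left(6 + \left(-4\right)^{2}\right) \sqrt{2} \cdot 9^{\frac{3}{2}} = 43 \left(6 + 16\right) \sqrt{2} \cdot 27 = 43 \cdot 22 \cdot 27 \sqrt{2} = 946 \cdot 27 \sqrt{2} = 25542 \sqrt{2}$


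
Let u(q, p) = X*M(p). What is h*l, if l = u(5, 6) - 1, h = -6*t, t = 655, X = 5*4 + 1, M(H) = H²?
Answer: -2967150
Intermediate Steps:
X = 21 (X = 20 + 1 = 21)
u(q, p) = 21*p²
h = -3930 (h = -6*655 = -3930)
l = 755 (l = 21*6² - 1 = 21*36 - 1 = 756 - 1 = 755)
h*l = -3930*755 = -2967150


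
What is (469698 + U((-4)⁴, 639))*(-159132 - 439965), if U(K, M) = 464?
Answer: -281672643714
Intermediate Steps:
(469698 + U((-4)⁴, 639))*(-159132 - 439965) = (469698 + 464)*(-159132 - 439965) = 470162*(-599097) = -281672643714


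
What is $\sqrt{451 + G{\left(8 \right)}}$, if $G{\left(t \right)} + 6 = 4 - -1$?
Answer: $15 \sqrt{2} \approx 21.213$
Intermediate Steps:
$G{\left(t \right)} = -1$ ($G{\left(t \right)} = -6 + \left(4 - -1\right) = -6 + \left(4 + 1\right) = -6 + 5 = -1$)
$\sqrt{451 + G{\left(8 \right)}} = \sqrt{451 - 1} = \sqrt{450} = 15 \sqrt{2}$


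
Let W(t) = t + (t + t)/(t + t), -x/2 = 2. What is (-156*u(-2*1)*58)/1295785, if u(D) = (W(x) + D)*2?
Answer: 18096/259157 ≈ 0.069826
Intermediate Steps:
x = -4 (x = -2*2 = -4)
W(t) = 1 + t (W(t) = t + (2*t)/((2*t)) = t + (2*t)*(1/(2*t)) = t + 1 = 1 + t)
u(D) = -6 + 2*D (u(D) = ((1 - 4) + D)*2 = (-3 + D)*2 = -6 + 2*D)
(-156*u(-2*1)*58)/1295785 = (-156*(-6 + 2*(-2*1))*58)/1295785 = (-156*(-6 + 2*(-2))*58)*(1/1295785) = (-156*(-6 - 4)*58)*(1/1295785) = (-156*(-10)*58)*(1/1295785) = (1560*58)*(1/1295785) = 90480*(1/1295785) = 18096/259157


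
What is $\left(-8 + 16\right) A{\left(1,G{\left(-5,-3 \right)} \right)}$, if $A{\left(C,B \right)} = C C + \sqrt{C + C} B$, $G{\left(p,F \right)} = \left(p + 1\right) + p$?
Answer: $8 - 72 \sqrt{2} \approx -93.823$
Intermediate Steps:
$G{\left(p,F \right)} = 1 + 2 p$ ($G{\left(p,F \right)} = \left(1 + p\right) + p = 1 + 2 p$)
$A{\left(C,B \right)} = C^{2} + B \sqrt{2} \sqrt{C}$ ($A{\left(C,B \right)} = C^{2} + \sqrt{2 C} B = C^{2} + \sqrt{2} \sqrt{C} B = C^{2} + B \sqrt{2} \sqrt{C}$)
$\left(-8 + 16\right) A{\left(1,G{\left(-5,-3 \right)} \right)} = \left(-8 + 16\right) \left(1^{2} + \left(1 + 2 \left(-5\right)\right) \sqrt{2} \sqrt{1}\right) = 8 \left(1 + \left(1 - 10\right) \sqrt{2} \cdot 1\right) = 8 \left(1 - 9 \sqrt{2} \cdot 1\right) = 8 \left(1 - 9 \sqrt{2}\right) = 8 - 72 \sqrt{2}$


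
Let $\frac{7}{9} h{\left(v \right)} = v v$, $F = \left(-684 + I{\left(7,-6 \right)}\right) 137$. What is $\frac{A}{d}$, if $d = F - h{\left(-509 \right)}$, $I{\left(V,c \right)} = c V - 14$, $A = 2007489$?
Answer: $- \frac{14052423}{3041389} \approx -4.6204$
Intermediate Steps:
$I{\left(V,c \right)} = -14 + V c$ ($I{\left(V,c \right)} = V c - 14 = -14 + V c$)
$F = -101380$ ($F = \left(-684 + \left(-14 + 7 \left(-6\right)\right)\right) 137 = \left(-684 - 56\right) 137 = \left(-740\right) 137 = -101380$)
$h{\left(v \right)} = \frac{9 v^{2}}{7}$ ($h{\left(v \right)} = \frac{9 v v}{7} = \frac{9 v^{2}}{7}$)
$d = - \frac{3041389}{7}$ ($d = -101380 - \frac{9 \left(-509\right)^{2}}{7} = -101380 - \frac{9}{7} \cdot 259081 = -101380 - \frac{2331729}{7} = - \frac{3041389}{7} \approx -4.3448 \cdot 10^{5}$)
$\frac{A}{d} = \frac{2007489}{- \frac{3041389}{7}} = 2007489 \left(- \frac{7}{3041389}\right) = - \frac{14052423}{3041389}$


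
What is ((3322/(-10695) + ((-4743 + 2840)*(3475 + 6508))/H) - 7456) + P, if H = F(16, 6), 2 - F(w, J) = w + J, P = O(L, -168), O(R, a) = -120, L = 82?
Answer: 40311856643/42780 ≈ 9.4231e+5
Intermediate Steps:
P = -120
F(w, J) = 2 - J - w (F(w, J) = 2 - (w + J) = 2 - (J + w) = 2 + (-J - w) = 2 - J - w)
H = -20 (H = 2 - 1*6 - 1*16 = 2 - 6 - 16 = -20)
((3322/(-10695) + ((-4743 + 2840)*(3475 + 6508))/H) - 7456) + P = ((3322/(-10695) + ((-4743 + 2840)*(3475 + 6508))/(-20)) - 7456) - 120 = ((3322*(-1/10695) - 1903*9983*(-1/20)) - 7456) - 120 = ((-3322/10695 - 18997649*(-1/20)) - 7456) - 120 = ((-3322/10695 + 18997649/20) - 7456) - 120 = (40635957923/42780 - 7456) - 120 = 40316990243/42780 - 120 = 40311856643/42780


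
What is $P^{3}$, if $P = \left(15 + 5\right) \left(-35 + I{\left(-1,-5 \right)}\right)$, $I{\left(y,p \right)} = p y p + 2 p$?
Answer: $-2744000000$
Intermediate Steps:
$I{\left(y,p \right)} = 2 p + y p^{2}$ ($I{\left(y,p \right)} = y p^{2} + 2 p = 2 p + y p^{2}$)
$P = -1400$ ($P = \left(15 + 5\right) \left(-35 - 5 \left(2 - -5\right)\right) = 20 \left(-35 - 5 \left(2 + 5\right)\right) = 20 \left(-35 - 35\right) = 20 \left(-70\right) = -1400$)
$P^{3} = \left(-1400\right)^{3} = -2744000000$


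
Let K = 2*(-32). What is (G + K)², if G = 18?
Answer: 2116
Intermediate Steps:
K = -64
(G + K)² = (18 - 64)² = (-46)² = 2116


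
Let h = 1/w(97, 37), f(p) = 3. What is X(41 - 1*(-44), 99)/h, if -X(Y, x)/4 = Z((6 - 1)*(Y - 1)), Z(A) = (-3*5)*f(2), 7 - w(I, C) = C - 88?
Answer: 10440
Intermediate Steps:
w(I, C) = 95 - C (w(I, C) = 7 - (C - 88) = 7 - (-88 + C) = 7 + (88 - C) = 95 - C)
Z(A) = -45 (Z(A) = -3*5*3 = -15*3 = -45)
X(Y, x) = 180 (X(Y, x) = -4*(-45) = 180)
h = 1/58 (h = 1/(95 - 1*37) = 1/(95 - 37) = 1/58 ≈ 0.017241)
X(41 - 1*(-44), 99)/h = 180/(1/58) = 180*58 = 10440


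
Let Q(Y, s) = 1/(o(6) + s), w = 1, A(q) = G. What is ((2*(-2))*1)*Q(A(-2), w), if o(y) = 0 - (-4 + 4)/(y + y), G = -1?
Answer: -4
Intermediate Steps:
A(q) = -1
o(y) = 0 (o(y) = 0 - 0/(2*y) = 0 - 0*1/(2*y) = 0 - 1*0 = 0 + 0 = 0)
Q(Y, s) = 1/s (Q(Y, s) = 1/(0 + s) = 1/s)
((2*(-2))*1)*Q(A(-2), w) = ((2*(-2))*1)/1 = -4*1*1 = -4*1 = -4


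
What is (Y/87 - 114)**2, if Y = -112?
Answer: 100600900/7569 ≈ 13291.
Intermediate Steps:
(Y/87 - 114)**2 = (-112/87 - 114)**2 = (-10030/87)**2 = 100600900/7569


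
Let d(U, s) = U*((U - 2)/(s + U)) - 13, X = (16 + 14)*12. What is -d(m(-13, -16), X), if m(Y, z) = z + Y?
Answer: 3404/331 ≈ 10.284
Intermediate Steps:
m(Y, z) = Y + z
X = 360 (X = 30*12 = 360)
d(U, s) = -13 + U*(-2 + U)/(U + s) (d(U, s) = U*((-2 + U)/(U + s)) - 13 = U*(-2 + U)/(U + s) - 13 = -13 + U*(-2 + U)/(U + s))
-d(m(-13, -16), X) = -((-13 - 16)² - 15*(-13 - 16) - 13*360)/((-13 - 16) + 360) = -((-29)² - 15*(-29) - 4680)/(-29 + 360) = -(841 + 435 - 4680)/331 = -(-3404)/331 = -1*(-3404/331) = 3404/331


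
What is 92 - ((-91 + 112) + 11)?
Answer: 60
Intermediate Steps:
92 - ((-91 + 112) + 11) = 92 - (21 + 11) = 92 - 1*32 = 92 - 32 = 60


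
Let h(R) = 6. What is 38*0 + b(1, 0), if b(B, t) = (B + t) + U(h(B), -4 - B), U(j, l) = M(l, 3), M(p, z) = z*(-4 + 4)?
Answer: 1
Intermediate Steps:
M(p, z) = 0 (M(p, z) = z*0 = 0)
U(j, l) = 0
b(B, t) = B + t (b(B, t) = (B + t) + 0 = B + t)
38*0 + b(1, 0) = 38*0 + (1 + 0) = 0 + 1 = 1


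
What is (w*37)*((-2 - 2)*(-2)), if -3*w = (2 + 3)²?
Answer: -7400/3 ≈ -2466.7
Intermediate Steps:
w = -25/3 (w = -(2 + 3)²/3 = -⅓*5² = -⅓*25 = -25/3 ≈ -8.3333)
(w*37)*((-2 - 2)*(-2)) = (-25/3*37)*((-2 - 2)*(-2)) = -(-3700)*(-2)/3 = -925/3*8 = -7400/3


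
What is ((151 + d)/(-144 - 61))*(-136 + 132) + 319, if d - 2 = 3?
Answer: 66019/205 ≈ 322.04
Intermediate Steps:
d = 5 (d = 2 + 3 = 5)
((151 + d)/(-144 - 61))*(-136 + 132) + 319 = ((151 + 5)/(-144 - 61))*(-136 + 132) + 319 = (156/(-205))*(-4) + 319 = (156*(-1/205))*(-4) + 319 = -156/205*(-4) + 319 = 624/205 + 319 = 66019/205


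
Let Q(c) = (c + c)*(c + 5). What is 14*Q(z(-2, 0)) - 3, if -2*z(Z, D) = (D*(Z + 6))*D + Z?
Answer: 165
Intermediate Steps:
z(Z, D) = -Z/2 - D**2*(6 + Z)/2 (z(Z, D) = -((D*(Z + 6))*D + Z)/2 = -((D*(6 + Z))*D + Z)/2 = -(D**2*(6 + Z) + Z)/2 = -(Z + D**2*(6 + Z))/2 = -Z/2 - D**2*(6 + Z)/2)
Q(c) = 2*c*(5 + c) (Q(c) = (2*c)*(5 + c) = 2*c*(5 + c))
14*Q(z(-2, 0)) - 3 = 14*(2*(-3*0**2 - 1/2*(-2) - 1/2*(-2)*0**2)*(5 + (-3*0**2 - 1/2*(-2) - 1/2*(-2)*0**2))) - 3 = 14*(2*(-3*0 + 1 - 1/2*(-2)*0)*(5 + (-3*0 + 1 - 1/2*(-2)*0))) - 3 = 14*(2*(0 + 1 + 0)*(5 + (0 + 1 + 0))) - 3 = 14*(2*1*(5 + 1)) - 3 = 14*(2*1*6) - 3 = 14*12 - 3 = 168 - 3 = 165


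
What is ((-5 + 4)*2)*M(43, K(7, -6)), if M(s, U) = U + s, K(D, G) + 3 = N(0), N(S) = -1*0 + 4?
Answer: -88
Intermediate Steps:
N(S) = 4 (N(S) = 0 + 4 = 4)
K(D, G) = 1 (K(D, G) = -3 + 4 = 1)
((-5 + 4)*2)*M(43, K(7, -6)) = ((-5 + 4)*2)*(1 + 43) = -1*2*44 = -2*44 = -88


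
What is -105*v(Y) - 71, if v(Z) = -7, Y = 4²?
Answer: 664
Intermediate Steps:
Y = 16
-105*v(Y) - 71 = -105*(-7) - 71 = 735 - 71 = 664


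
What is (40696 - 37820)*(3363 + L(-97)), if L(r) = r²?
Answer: 36732272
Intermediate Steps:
(40696 - 37820)*(3363 + L(-97)) = (40696 - 37820)*(3363 + (-97)²) = 2876*(3363 + 9409) = 2876*12772 = 36732272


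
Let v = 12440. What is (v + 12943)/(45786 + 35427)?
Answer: 8461/27071 ≈ 0.31255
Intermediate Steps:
(v + 12943)/(45786 + 35427) = (12440 + 12943)/(45786 + 35427) = 25383/81213 = 25383*(1/81213) = 8461/27071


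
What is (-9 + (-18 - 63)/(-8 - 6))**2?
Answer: 2025/196 ≈ 10.332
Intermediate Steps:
(-9 + (-18 - 63)/(-8 - 6))**2 = (-9 - 81/(-14))**2 = (-9 - 81*(-1/14))**2 = (-9 + 81/14)**2 = (-45/14)**2 = 2025/196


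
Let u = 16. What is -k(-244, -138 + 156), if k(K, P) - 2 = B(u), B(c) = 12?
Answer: -14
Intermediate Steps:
k(K, P) = 14 (k(K, P) = 2 + 12 = 14)
-k(-244, -138 + 156) = -1*14 = -14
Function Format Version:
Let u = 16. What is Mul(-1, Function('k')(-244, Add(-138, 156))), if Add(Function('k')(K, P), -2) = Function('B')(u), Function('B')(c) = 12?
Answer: -14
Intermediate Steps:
Function('k')(K, P) = 14 (Function('k')(K, P) = Add(2, 12) = 14)
Mul(-1, Function('k')(-244, Add(-138, 156))) = Mul(-1, 14) = -14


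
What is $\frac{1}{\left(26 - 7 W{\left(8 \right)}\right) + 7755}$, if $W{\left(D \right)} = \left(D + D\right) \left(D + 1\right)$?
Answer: $\frac{1}{6773} \approx 0.00014765$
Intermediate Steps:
$W{\left(D \right)} = 2 D \left(1 + D\right)$
$\frac{1}{\left(26 - 7 W{\left(8 \right)}\right) + 7755} = \frac{1}{\left(26 - 7 \cdot 2 \cdot 8 \left(1 + 8\right)\right) + 7755} = \frac{1}{\left(26 - 7 \cdot 2 \cdot 8 \cdot 9\right) + 7755} = \frac{1}{\left(26 - 1008\right) + 7755} = \frac{1}{-982 + 7755} = \frac{1}{6773}$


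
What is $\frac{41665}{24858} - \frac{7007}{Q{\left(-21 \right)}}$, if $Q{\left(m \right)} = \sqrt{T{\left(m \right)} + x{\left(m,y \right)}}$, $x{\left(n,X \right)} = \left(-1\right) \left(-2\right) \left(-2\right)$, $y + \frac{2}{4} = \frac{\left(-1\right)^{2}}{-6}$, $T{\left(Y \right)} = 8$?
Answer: $- \frac{43524169}{12429} \approx -3501.8$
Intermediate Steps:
$y = - \frac{2}{3}$ ($y = - \frac{1}{2} + \frac{\left(-1\right)^{2}}{-6} = - \frac{1}{2} + 1 \left(- \frac{1}{6}\right) = - \frac{1}{2} - \frac{1}{6} = - \frac{2}{3} \approx -0.66667$)
$x{\left(n,X \right)} = -4$ ($x{\left(n,X \right)} = 2 \left(-2\right) = -4$)
$Q{\left(m \right)} = 2$ ($Q{\left(m \right)} = \sqrt{8 - 4} = \sqrt{4} = 2$)
$\frac{41665}{24858} - \frac{7007}{Q{\left(-21 \right)}} = \frac{41665}{24858} - \frac{7007}{2} = - \frac{43524169}{12429}$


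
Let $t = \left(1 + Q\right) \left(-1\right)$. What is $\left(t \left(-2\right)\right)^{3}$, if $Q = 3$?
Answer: $512$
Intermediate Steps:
$t = -4$ ($t = \left(1 + 3\right) \left(-1\right) = 4 \left(-1\right) = -4$)
$\left(t \left(-2\right)\right)^{3} = \left(\left(-4\right) \left(-2\right)\right)^{3} = 8^{3} = 512$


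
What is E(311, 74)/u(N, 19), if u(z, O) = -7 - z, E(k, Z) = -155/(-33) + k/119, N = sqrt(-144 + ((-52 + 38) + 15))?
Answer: -7177/26928 + 7177*I*sqrt(143)/188496 ≈ -0.26653 + 0.45531*I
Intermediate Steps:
N = I*sqrt(143) (N = sqrt(-144 + (-14 + 15)) = sqrt(-144 + 1) = sqrt(-143) = I*sqrt(143) ≈ 11.958*I)
E(k, Z) = 155/33 + k/119 (E(k, Z) = -155*(-1/33) + k*(1/119) = 155/33 + k/119)
E(311, 74)/u(N, 19) = (155/33 + (1/119)*311)/(-7 - I*sqrt(143)) = (155/33 + 311/119)/(-7 - I*sqrt(143)) = 28708/(3927*(-7 - I*sqrt(143)))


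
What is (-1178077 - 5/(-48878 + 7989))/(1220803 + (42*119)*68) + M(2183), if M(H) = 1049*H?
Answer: 146132164649151773/63814112963 ≈ 2.2900e+6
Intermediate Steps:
(-1178077 - 5/(-48878 + 7989))/(1220803 + (42*119)*68) + M(2183) = (-1178077 - 5/(-48878 + 7989))/(1220803 + (42*119)*68) + 1049*2183 = (-1178077 - 5/(-40889))/(1220803 + 4998*68) + 2289967 = (-1178077 - 1/40889*(-5))/(1220803 + 339864) + 2289967 = (-1178077 + 5/40889)/1560667 + 2289967 = -48170390448/40889*1/1560667 + 2289967 = -48170390448/63814112963 + 2289967 = 146132164649151773/63814112963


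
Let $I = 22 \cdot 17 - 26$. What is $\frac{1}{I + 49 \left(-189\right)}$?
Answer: $- \frac{1}{8913} \approx -0.0001122$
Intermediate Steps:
$I = 348$ ($I = 374 - 26 = 348$)
$\frac{1}{I + 49 \left(-189\right)} = \frac{1}{348 + 49 \left(-189\right)} = \frac{1}{348 - 9261} = \frac{1}{-8913} = - \frac{1}{8913}$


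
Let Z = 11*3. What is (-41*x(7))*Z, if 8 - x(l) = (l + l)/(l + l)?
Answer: -9471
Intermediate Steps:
x(l) = 7 (x(l) = 8 - (l + l)/(l + l) = 8 - 2*l/(2*l) = 8 - 2*l*1/(2*l) = 8 - 1*1 = 8 - 1 = 7)
Z = 33
(-41*x(7))*Z = -41*7*33 = -287*33 = -9471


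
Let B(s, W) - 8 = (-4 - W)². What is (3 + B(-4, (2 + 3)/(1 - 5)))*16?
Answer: 297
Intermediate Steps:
B(s, W) = 8 + (-4 - W)²
(3 + B(-4, (2 + 3)/(1 - 5)))*16 = (3 + (8 + (4 + (2 + 3)/(1 - 5))²))*16 = (3 + (8 + (4 + 5/(-4))²))*16 = (3 + (8 + (4 + 5*(-¼))²))*16 = (3 + (8 + (4 - 5/4)²))*16 = (3 + (8 + (11/4)²))*16 = (3 + (8 + 121/16))*16 = (3 + 249/16)*16 = (297/16)*16 = 297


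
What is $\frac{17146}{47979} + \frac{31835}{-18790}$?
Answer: $- \frac{241047625}{180305082} \approx -1.3369$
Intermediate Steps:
$\frac{17146}{47979} + \frac{31835}{-18790} = 17146 \cdot \frac{1}{47979} + 31835 \left(- \frac{1}{18790}\right) = \frac{17146}{47979} - \frac{6367}{3758} = - \frac{241047625}{180305082}$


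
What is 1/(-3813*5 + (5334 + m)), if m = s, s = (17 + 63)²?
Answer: -1/7331 ≈ -0.00013641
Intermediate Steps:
s = 6400 (s = 80² = 6400)
m = 6400
1/(-3813*5 + (5334 + m)) = 1/(-3813*5 + (5334 + 6400)) = 1/(-19065 + 11734) = 1/(-7331) = -1/7331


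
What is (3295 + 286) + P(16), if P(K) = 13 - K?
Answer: 3578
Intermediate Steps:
(3295 + 286) + P(16) = (3295 + 286) + (13 - 1*16) = 3581 + (13 - 16) = 3581 - 3 = 3578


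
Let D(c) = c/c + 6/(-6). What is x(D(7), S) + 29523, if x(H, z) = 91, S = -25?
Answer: 29614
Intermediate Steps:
D(c) = 0 (D(c) = 1 + 6*(-1/6) = 1 - 1 = 0)
x(D(7), S) + 29523 = 91 + 29523 = 29614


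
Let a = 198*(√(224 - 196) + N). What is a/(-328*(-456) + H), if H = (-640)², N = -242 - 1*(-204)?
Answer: -1881/139792 + 99*√7/139792 ≈ -0.011582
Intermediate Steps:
N = -38 (N = -242 + 204 = -38)
H = 409600
a = -7524 + 396*√7 (a = 198*(√(224 - 196) - 38) = 198*(√28 - 38) = 198*(2*√7 - 38) = 198*(-38 + 2*√7) = -7524 + 396*√7 ≈ -6476.3)
a/(-328*(-456) + H) = (-7524 + 396*√7)/(-328*(-456) + 409600) = (-7524 + 396*√7)/(149568 + 409600) = (-7524 + 396*√7)/559168 = (-7524 + 396*√7)*(1/559168) = -1881/139792 + 99*√7/139792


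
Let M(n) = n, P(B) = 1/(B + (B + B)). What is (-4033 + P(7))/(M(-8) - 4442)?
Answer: 42346/46725 ≈ 0.90628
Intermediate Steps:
P(B) = 1/(3*B) (P(B) = 1/(B + 2*B) = 1/(3*B))
(-4033 + P(7))/(M(-8) - 4442) = (-4033 + (⅓)/7)/(-8 - 4442) = (-4033 + (⅓)*(⅐))/(-4450) = (-4033 + 1/21)*(-1/4450) = -84692/21*(-1/4450) = 42346/46725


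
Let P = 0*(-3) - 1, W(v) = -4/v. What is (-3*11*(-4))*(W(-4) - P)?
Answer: 264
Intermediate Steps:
P = -1 (P = 0 - 1 = -1)
(-3*11*(-4))*(W(-4) - P) = (-3*11*(-4))*(-4/(-4) - 1*(-1)) = (-33*(-4))*(-4*(-¼) + 1) = 132*(1 + 1) = 132*2 = 264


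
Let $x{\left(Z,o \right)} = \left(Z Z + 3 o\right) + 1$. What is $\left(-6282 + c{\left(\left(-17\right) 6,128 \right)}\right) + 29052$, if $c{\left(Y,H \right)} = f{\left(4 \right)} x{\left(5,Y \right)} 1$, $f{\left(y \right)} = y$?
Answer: $21650$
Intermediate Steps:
$x{\left(Z,o \right)} = 1 + Z^{2} + 3 o$ ($x{\left(Z,o \right)} = \left(Z^{2} + 3 o\right) + 1 = 1 + Z^{2} + 3 o$)
$c{\left(Y,H \right)} = 104 + 12 Y$ ($c{\left(Y,H \right)} = 4 \left(1 + 5^{2} + 3 Y\right) 1 = 4 \left(1 + 25 + 3 Y\right) 1 = 4 \left(26 + 3 Y\right) 1 = \left(104 + 12 Y\right) 1 = 104 + 12 Y$)
$\left(-6282 + c{\left(\left(-17\right) 6,128 \right)}\right) + 29052 = \left(-6282 + \left(104 + 12 \left(\left(-17\right) 6\right)\right)\right) + 29052 = \left(-6282 + \left(104 + 12 \left(-102\right)\right)\right) + 29052 = \left(-6282 + \left(104 - 1224\right)\right) + 29052 = \left(-6282 - 1120\right) + 29052 = -7402 + 29052 = 21650$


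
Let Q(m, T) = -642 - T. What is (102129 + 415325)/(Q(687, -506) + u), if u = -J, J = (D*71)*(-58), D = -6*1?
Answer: -258727/12422 ≈ -20.828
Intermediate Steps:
D = -6
J = 24708 (J = -6*71*(-58) = -426*(-58) = 24708)
u = -24708 (u = -1*24708 = -24708)
(102129 + 415325)/(Q(687, -506) + u) = (102129 + 415325)/((-642 - 1*(-506)) - 24708) = 517454/((-642 + 506) - 24708) = 517454/(-136 - 24708) = 517454/(-24844) = 517454*(-1/24844) = -258727/12422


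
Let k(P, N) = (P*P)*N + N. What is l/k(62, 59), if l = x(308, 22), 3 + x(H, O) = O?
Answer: 19/226855 ≈ 8.3754e-5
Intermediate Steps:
x(H, O) = -3 + O
k(P, N) = N + N*P² (k(P, N) = P²*N + N = N*P² + N = N + N*P²)
l = 19 (l = -3 + 22 = 19)
l/k(62, 59) = 19/((59*(1 + 62²))) = 19/((59*(1 + 3844))) = 19/((59*3845)) = 19/226855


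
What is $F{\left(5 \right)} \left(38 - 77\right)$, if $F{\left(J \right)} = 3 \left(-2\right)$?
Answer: $234$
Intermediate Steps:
$F{\left(J \right)} = -6$
$F{\left(5 \right)} \left(38 - 77\right) = - 6 \left(38 - 77\right) = \left(-6\right) \left(-39\right) = 234$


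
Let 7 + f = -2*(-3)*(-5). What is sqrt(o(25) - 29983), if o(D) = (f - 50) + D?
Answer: I*sqrt(30045) ≈ 173.33*I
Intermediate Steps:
f = -37 (f = -7 - 2*(-3)*(-5) = -7 + 6*(-5) = -7 - 30 = -37)
o(D) = -87 + D (o(D) = (-37 - 50) + D = -87 + D)
sqrt(o(25) - 29983) = sqrt((-87 + 25) - 29983) = sqrt(-62 - 29983) = sqrt(-30045) = I*sqrt(30045)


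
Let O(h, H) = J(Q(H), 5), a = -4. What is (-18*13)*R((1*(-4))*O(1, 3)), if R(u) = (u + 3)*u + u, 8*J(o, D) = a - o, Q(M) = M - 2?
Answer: -7605/2 ≈ -3802.5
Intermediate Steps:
Q(M) = -2 + M
J(o, D) = -½ - o/8 (J(o, D) = (-4 - o)/8 = -½ - o/8)
O(h, H) = -¼ - H/8 (O(h, H) = -½ - (-2 + H)/8 = -½ + (¼ - H/8) = -¼ - H/8)
R(u) = u + u*(3 + u) (R(u) = (3 + u)*u + u = u*(3 + u) + u = u + u*(3 + u))
(-18*13)*R((1*(-4))*O(1, 3)) = (-18*13)*(((1*(-4))*(-¼ - ⅛*3))*(4 + (1*(-4))*(-¼ - ⅛*3))) = -234*(-4*(-¼ - 3/8))*(4 - 4*(-¼ - 3/8)) = -234*(-4*(-5/8))*(4 - 4*(-5/8)) = -585*(4 + 5/2) = -585*13/2 = -234*65/4 = -7605/2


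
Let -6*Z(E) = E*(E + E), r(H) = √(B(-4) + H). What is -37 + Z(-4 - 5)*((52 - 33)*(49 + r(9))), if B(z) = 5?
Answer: -25174 - 513*√14 ≈ -27093.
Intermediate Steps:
r(H) = √(5 + H)
Z(E) = -E²/3 (Z(E) = -E*(E + E)/6 = -E*2*E/6 = -E²/3)
-37 + Z(-4 - 5)*((52 - 33)*(49 + r(9))) = -37 + (-(-4 - 5)²/3)*((52 - 33)*(49 + √(5 + 9))) = -37 + (-⅓*(-9)²)*(19*(49 + √14)) = -37 + (-⅓*81)*(931 + 19*√14) = -37 - 27*(931 + 19*√14) = -37 + (-25137 - 513*√14) = -25174 - 513*√14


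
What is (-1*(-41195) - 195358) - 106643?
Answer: -260806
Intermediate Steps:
(-1*(-41195) - 195358) - 106643 = (41195 - 195358) - 106643 = -154163 - 106643 = -260806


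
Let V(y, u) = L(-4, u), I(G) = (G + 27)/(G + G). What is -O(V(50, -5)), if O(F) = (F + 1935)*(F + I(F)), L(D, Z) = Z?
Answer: 13896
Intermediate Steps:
I(G) = (27 + G)/(2*G) (I(G) = (27 + G)/((2*G)) = (27 + G)*(1/(2*G)) = (27 + G)/(2*G))
V(y, u) = u
O(F) = (1935 + F)*(F + (27 + F)/(2*F)) (O(F) = (F + 1935)*(F + (27 + F)/(2*F)) = (1935 + F)*(F + (27 + F)/(2*F)))
-O(V(50, -5)) = -(981 + (-5)² + (3871/2)*(-5) + (52245/2)/(-5)) = -(981 + 25 - 19355/2 + (52245/2)*(-⅕)) = -(981 + 25 - 19355/2 - 10449/2) = -1*(-13896) = 13896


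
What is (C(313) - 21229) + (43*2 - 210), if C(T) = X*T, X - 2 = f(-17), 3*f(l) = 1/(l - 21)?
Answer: -2363191/114 ≈ -20730.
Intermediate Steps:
f(l) = 1/(3*(-21 + l)) (f(l) = 1/(3*(l - 21)) = 1/(3*(-21 + l)))
X = 227/114 (X = 2 + 1/(3*(-21 - 17)) = 2 + (1/3)/(-38) = 2 + (1/3)*(-1/38) = 2 - 1/114 = 227/114 ≈ 1.9912)
C(T) = 227*T/114
(C(313) - 21229) + (43*2 - 210) = ((227/114)*313 - 21229) + (43*2 - 210) = (71051/114 - 21229) + (86 - 210) = -2349055/114 - 124 = -2363191/114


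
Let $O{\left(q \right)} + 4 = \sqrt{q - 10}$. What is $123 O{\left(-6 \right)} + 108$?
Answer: $-384 + 492 i \approx -384.0 + 492.0 i$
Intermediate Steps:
$O{\left(q \right)} = -4 + \sqrt{-10 + q}$ ($O{\left(q \right)} = -4 + \sqrt{q - 10} = -4 + \sqrt{-10 + q}$)
$123 O{\left(-6 \right)} + 108 = 123 \left(-4 + \sqrt{-10 - 6}\right) + 108 = 123 \left(-4 + \sqrt{-16}\right) + 108 = 123 \left(-4 + 4 i\right) + 108 = \left(-492 + 492 i\right) + 108 = -384 + 492 i$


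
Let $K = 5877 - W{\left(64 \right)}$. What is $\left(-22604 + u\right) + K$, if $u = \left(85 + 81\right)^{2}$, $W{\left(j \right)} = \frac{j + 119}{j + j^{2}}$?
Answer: $\frac{45048457}{4160} \approx 10829.0$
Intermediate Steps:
$W{\left(j \right)} = \frac{119 + j}{j + j^{2}}$
$K = \frac{24448137}{4160}$ ($K = 5877 - \frac{119 + 64}{64 \left(1 + 64\right)} = 5877 - \frac{1}{64} \cdot \frac{1}{65} \cdot 183 = 5877 - \frac{183}{4160} = \frac{24448137}{4160} \approx 5877.0$)
$u = 27556$ ($u = 166^{2} = 27556$)
$\left(-22604 + u\right) + K = \left(-22604 + 27556\right) + \frac{24448137}{4160} = 4952 + \frac{24448137}{4160} = \frac{45048457}{4160}$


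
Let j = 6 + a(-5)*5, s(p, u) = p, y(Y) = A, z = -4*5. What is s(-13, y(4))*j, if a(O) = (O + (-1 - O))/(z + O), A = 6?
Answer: -403/5 ≈ -80.600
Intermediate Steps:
z = -20
y(Y) = 6
a(O) = -1/(-20 + O) (a(O) = (O + (-1 - O))/(-20 + O) = -1/(-20 + O))
j = 31/5 (j = 6 - 1/(-20 - 5)*5 = 6 - 1/(-25)*5 = 6 - 1*(-1/25)*5 = 6 + (1/25)*5 = 6 + 1/5 = 31/5 ≈ 6.2000)
s(-13, y(4))*j = -13*31/5 = -403/5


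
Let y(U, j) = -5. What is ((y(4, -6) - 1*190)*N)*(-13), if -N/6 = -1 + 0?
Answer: 15210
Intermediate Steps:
N = 6 (N = -6*(-1 + 0) = -6*(-1) = 6)
((y(4, -6) - 1*190)*N)*(-13) = ((-5 - 1*190)*6)*(-13) = ((-5 - 190)*6)*(-13) = -195*6*(-13) = -1170*(-13) = 15210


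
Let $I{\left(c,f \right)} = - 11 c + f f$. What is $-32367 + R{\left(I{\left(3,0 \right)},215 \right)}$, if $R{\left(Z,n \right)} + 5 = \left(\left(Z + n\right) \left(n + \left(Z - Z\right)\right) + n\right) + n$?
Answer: $7188$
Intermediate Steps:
$I{\left(c,f \right)} = f^{2} - 11 c$ ($I{\left(c,f \right)} = - 11 c + f^{2} = f^{2} - 11 c$)
$R{\left(Z,n \right)} = -5 + 2 n + n \left(Z + n\right)$ ($R{\left(Z,n \right)} = -5 + \left(\left(\left(Z + n\right) \left(n + \left(Z - Z\right)\right) + n\right) + n\right) = -5 + \left(\left(\left(Z + n\right) \left(n + 0\right) + n\right) + n\right) = -5 + \left(\left(\left(Z + n\right) n + n\right) + n\right) = -5 + \left(\left(n \left(Z + n\right) + n\right) + n\right) = -5 + \left(\left(n + n \left(Z + n\right)\right) + n\right) = -5 + \left(2 n + n \left(Z + n\right)\right) = -5 + 2 n + n \left(Z + n\right)$)
$-32367 + R{\left(I{\left(3,0 \right)},215 \right)} = -32367 + \left(-5 + 215^{2} + 2 \cdot 215 + \left(0^{2} - 33\right) 215\right) = -32367 + \left(-5 + 46225 + 430 + \left(0 - 33\right) 215\right) = -32367 + \left(-5 + 46225 + 430 - 7095\right) = -32367 + 39555 = 7188$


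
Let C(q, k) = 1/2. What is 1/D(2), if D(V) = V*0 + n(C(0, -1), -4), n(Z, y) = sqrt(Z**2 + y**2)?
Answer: 2*sqrt(65)/65 ≈ 0.24807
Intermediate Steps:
C(q, k) = 1/2
D(V) = sqrt(65)/2 (D(V) = V*0 + sqrt((1/2)**2 + (-4)**2) = 0 + sqrt(1/4 + 16) = 0 + sqrt(65/4) = 0 + sqrt(65)/2 = sqrt(65)/2)
1/D(2) = 1/(sqrt(65)/2) = 2*sqrt(65)/65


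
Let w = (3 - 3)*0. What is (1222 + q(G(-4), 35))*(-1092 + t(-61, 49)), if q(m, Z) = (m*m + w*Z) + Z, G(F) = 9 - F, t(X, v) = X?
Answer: -1644178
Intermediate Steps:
w = 0 (w = 0*0 = 0)
q(m, Z) = Z + m**2 (q(m, Z) = (m*m + 0*Z) + Z = (m**2 + 0) + Z = m**2 + Z = Z + m**2)
(1222 + q(G(-4), 35))*(-1092 + t(-61, 49)) = (1222 + (35 + (9 - 1*(-4))**2))*(-1092 - 61) = (1222 + (35 + (9 + 4)**2))*(-1153) = (1222 + (35 + 13**2))*(-1153) = (1222 + (35 + 169))*(-1153) = (1222 + 204)*(-1153) = 1426*(-1153) = -1644178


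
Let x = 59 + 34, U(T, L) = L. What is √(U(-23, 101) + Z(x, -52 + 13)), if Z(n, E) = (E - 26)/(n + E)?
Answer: √32334/18 ≈ 9.9898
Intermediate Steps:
x = 93
Z(n, E) = (-26 + E)/(E + n)
√(U(-23, 101) + Z(x, -52 + 13)) = √(101 + (-26 + (-52 + 13))/((-52 + 13) + 93)) = √(101 + (-26 - 39)/(-39 + 93)) = √(101 - 65/54) = √(5389/54) = √32334/18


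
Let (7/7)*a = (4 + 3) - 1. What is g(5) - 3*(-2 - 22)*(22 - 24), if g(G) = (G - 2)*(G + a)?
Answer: -111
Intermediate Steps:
a = 6 (a = (4 + 3) - 1 = 7 - 1 = 6)
g(G) = (-2 + G)*(6 + G) (g(G) = (G - 2)*(G + 6) = (-2 + G)*(6 + G))
g(5) - 3*(-2 - 22)*(22 - 24) = (-12 + 5² + 4*5) - 3*(-2 - 22)*(22 - 24) = (-12 + 25 + 20) - (-72)*(-2) = 33 - 3*48 = 33 - 144 = -111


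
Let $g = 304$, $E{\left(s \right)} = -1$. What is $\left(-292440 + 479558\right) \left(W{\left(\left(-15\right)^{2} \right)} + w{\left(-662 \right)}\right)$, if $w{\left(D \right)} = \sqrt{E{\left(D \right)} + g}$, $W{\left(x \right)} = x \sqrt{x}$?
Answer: $631523250 + 187118 \sqrt{303} \approx 6.3478 \cdot 10^{8}$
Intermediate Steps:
$W{\left(x \right)} = x^{\frac{3}{2}}$
$w{\left(D \right)} = \sqrt{303}$ ($w{\left(D \right)} = \sqrt{-1 + 304} = \sqrt{303}$)
$\left(-292440 + 479558\right) \left(W{\left(\left(-15\right)^{2} \right)} + w{\left(-662 \right)}\right) = \left(-292440 + 479558\right) \left(\left(\left(-15\right)^{2}\right)^{\frac{3}{2}} + \sqrt{303}\right) = 187118 \left(225^{\frac{3}{2}} + \sqrt{303}\right) = 187118 \left(3375 + \sqrt{303}\right) = 631523250 + 187118 \sqrt{303}$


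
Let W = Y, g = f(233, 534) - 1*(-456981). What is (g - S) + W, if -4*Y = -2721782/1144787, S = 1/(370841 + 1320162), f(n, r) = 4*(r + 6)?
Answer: 253949674629250843/553096643246 ≈ 4.5914e+5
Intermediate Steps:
f(n, r) = 24 + 4*r (f(n, r) = 4*(6 + r) = 24 + 4*r)
g = 459141 (g = (24 + 4*534) - 1*(-456981) = (24 + 2136) + 456981 = 2160 + 456981 = 459141)
S = 1/1691003 ≈ 5.9137e-7
Y = 194413/327082 (Y = -(-1360891)/(2*1144787) = -¼*(-388826/163541) = 194413/327082 ≈ 0.59439)
W = 194413/327082 ≈ 0.59439
(g - S) + W = (459141 - 1*1/1691003) + 194413/327082 = (459141 - 1/1691003) + 194413/327082 = 776408808422/1691003 + 194413/327082 = 253949674629250843/553096643246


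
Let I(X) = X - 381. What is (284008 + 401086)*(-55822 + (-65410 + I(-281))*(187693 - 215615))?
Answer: 1263865906786828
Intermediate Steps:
I(X) = -381 + X
(284008 + 401086)*(-55822 + (-65410 + I(-281))*(187693 - 215615)) = (284008 + 401086)*(-55822 + (-65410 + (-381 - 281))*(187693 - 215615)) = 685094*(-55822 + (-65410 - 662)*(-27922)) = 685094*(-55822 - 66072*(-27922)) = 685094*(-55822 + 1844862384) = 685094*1844806562 = 1263865906786828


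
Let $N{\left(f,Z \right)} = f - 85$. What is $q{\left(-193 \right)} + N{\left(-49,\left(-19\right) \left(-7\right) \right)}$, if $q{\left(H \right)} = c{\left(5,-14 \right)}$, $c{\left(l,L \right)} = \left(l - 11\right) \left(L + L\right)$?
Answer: $34$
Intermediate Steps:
$c{\left(l,L \right)} = 2 L \left(-11 + l\right)$ ($c{\left(l,L \right)} = \left(-11 + l\right) 2 L = 2 L \left(-11 + l\right)$)
$q{\left(H \right)} = 168$ ($q{\left(H \right)} = 2 \left(-14\right) \left(-11 + 5\right) = 2 \left(-14\right) \left(-6\right) = 168$)
$N{\left(f,Z \right)} = -85 + f$ ($N{\left(f,Z \right)} = f - 85 = -85 + f$)
$q{\left(-193 \right)} + N{\left(-49,\left(-19\right) \left(-7\right) \right)} = 168 - 134 = 34$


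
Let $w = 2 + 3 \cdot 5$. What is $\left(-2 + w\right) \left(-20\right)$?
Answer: $-300$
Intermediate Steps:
$w = 17$ ($w = 2 + 15 = 17$)
$\left(-2 + w\right) \left(-20\right) = \left(-2 + 17\right) \left(-20\right) = 15 \left(-20\right) = -300$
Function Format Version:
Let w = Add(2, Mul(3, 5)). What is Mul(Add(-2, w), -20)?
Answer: -300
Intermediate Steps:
w = 17 (w = Add(2, 15) = 17)
Mul(Add(-2, w), -20) = Mul(Add(-2, 17), -20) = Mul(15, -20) = -300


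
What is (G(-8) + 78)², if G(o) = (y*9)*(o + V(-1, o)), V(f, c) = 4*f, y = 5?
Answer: 213444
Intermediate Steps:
G(o) = -180 + 45*o (G(o) = (5*9)*(o + 4*(-1)) = 45*(o - 4) = 45*(-4 + o) = -180 + 45*o)
(G(-8) + 78)² = ((-180 + 45*(-8)) + 78)² = ((-180 - 360) + 78)² = (-540 + 78)² = (-462)² = 213444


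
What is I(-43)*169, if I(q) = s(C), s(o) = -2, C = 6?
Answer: -338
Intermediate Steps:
I(q) = -2
I(-43)*169 = -2*169 = -338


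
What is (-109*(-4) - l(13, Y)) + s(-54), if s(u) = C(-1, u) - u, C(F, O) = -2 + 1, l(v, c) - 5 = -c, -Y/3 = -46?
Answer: 622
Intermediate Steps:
Y = 138 (Y = -3*(-46) = 138)
l(v, c) = 5 - c
C(F, O) = -1
s(u) = -1 - u
(-109*(-4) - l(13, Y)) + s(-54) = (-109*(-4) - (5 - 1*138)) + (-1 - 1*(-54)) = (436 - (5 - 138)) + (-1 + 54) = (436 - 1*(-133)) + 53 = (436 + 133) + 53 = 569 + 53 = 622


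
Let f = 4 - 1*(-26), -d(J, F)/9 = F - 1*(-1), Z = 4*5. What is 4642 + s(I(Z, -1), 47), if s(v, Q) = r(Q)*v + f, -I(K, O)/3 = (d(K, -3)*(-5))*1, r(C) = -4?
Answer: 3592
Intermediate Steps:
Z = 20
d(J, F) = -9 - 9*F (d(J, F) = -9*(F - 1*(-1)) = -9*(F + 1) = -9*(1 + F) = -9 - 9*F)
f = 30 (f = 4 + 26 = 30)
I(K, O) = 270 (I(K, O) = -3*(-9 - 9*(-3))*(-5) = -3*(-9 + 27)*(-5) = -3*18*(-5) = -(-270) = -3*(-90) = 270)
s(v, Q) = 30 - 4*v (s(v, Q) = -4*v + 30 = 30 - 4*v)
4642 + s(I(Z, -1), 47) = 4642 + (30 - 4*270) = 4642 + (30 - 1080) = 4642 - 1050 = 3592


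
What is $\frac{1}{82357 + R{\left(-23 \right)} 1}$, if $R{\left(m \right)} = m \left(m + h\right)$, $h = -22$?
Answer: $\frac{1}{83392} \approx 1.1992 \cdot 10^{-5}$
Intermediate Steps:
$R{\left(m \right)} = m \left(-22 + m\right)$ ($R{\left(m \right)} = m \left(m - 22\right) = m \left(-22 + m\right)$)
$\frac{1}{82357 + R{\left(-23 \right)} 1} = \frac{1}{82357 + - 23 \left(-22 - 23\right) 1} = \frac{1}{82357 + \left(-23\right) \left(-45\right) 1} = \frac{1}{82357 + 1035 \cdot 1} = \frac{1}{82357 + 1035} = \frac{1}{83392}$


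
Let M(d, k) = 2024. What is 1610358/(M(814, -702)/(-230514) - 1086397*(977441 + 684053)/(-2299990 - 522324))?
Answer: 261917840150490942/104021867065673779 ≈ 2.5179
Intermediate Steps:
1610358/(M(814, -702)/(-230514) - 1086397*(977441 + 684053)/(-2299990 - 522324)) = 1610358/(2024/(-230514) - 1086397*(977441 + 684053)/(-2299990 - 522324)) = 1610358/(2024*(-1/230514) - 1086397/((-2822314/1661494))) = 1610358/(-1012/115257 - 1086397/((-2822314*1/1661494))) = 1610358/(-1012/115257 - 1086397/(-1411157/830747)) = 1610358/(-1012/115257 - 1086397*(-830747/1411157)) = 1610358/(-1012/115257 + 902521048559/1411157) = 1610358/(104021867065673779/162645722349) = 1610358*(162645722349/104021867065673779) = 261917840150490942/104021867065673779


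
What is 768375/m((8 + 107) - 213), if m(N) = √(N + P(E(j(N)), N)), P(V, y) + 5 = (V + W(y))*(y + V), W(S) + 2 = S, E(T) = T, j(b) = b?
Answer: 153675*√38705/7741 ≈ 3905.6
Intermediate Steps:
W(S) = -2 + S
P(V, y) = -5 + (V + y)*(-2 + V + y) (P(V, y) = -5 + (V + (-2 + y))*(y + V) = -5 + (-2 + V + y)*(V + y) = -5 + (V + y)*(-2 + V + y))
m(N) = √(-5 + N + 2*N² + 2*N*(-2 + N)) (m(N) = √(N + (-5 + N² + N*N + N*(-2 + N) + N*(-2 + N))) = √(N + (-5 + N² + N² + N*(-2 + N) + N*(-2 + N))) = √(N + (-5 + 2*N² + 2*N*(-2 + N))) = √(-5 + N + 2*N² + 2*N*(-2 + N)))
768375/m((8 + 107) - 213) = 768375/(√(-5 - 3*((8 + 107) - 213) + 4*((8 + 107) - 213)²)) = 768375/(√(-5 - 3*(115 - 213) + 4*(115 - 213)²)) = 768375/(√(-5 - 3*(-98) + 4*(-98)²)) = 768375/(√(-5 + 294 + 4*9604)) = 768375/(√(-5 + 294 + 38416)) = 768375/(√38705) = 768375*(√38705/38705) = 153675*√38705/7741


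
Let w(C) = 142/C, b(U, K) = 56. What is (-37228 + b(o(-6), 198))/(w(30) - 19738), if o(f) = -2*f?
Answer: 557580/295999 ≈ 1.8837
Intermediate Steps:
(-37228 + b(o(-6), 198))/(w(30) - 19738) = (-37228 + 56)/(142/30 - 19738) = -37172/(142*(1/30) - 19738) = -37172/(71/15 - 19738) = -37172/(-295999/15) = -37172*(-15/295999) = 557580/295999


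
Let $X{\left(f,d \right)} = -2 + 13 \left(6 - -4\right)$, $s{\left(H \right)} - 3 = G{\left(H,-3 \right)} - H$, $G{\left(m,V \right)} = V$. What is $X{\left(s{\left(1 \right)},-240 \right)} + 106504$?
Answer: $106632$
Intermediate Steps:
$s{\left(H \right)} = - H$ ($s{\left(H \right)} = 3 - \left(3 + H\right) = - H$)
$X{\left(f,d \right)} = 128$ ($X{\left(f,d \right)} = -2 + 13 \left(6 + 4\right) = -2 + 13 \cdot 10 = -2 + 130 = 128$)
$X{\left(s{\left(1 \right)},-240 \right)} + 106504 = 128 + 106504 = 106632$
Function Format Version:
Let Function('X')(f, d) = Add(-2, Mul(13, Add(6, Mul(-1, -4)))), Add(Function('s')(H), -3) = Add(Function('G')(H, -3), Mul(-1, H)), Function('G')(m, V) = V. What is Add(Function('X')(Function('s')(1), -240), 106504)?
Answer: 106632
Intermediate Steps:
Function('s')(H) = Mul(-1, H) (Function('s')(H) = Add(3, Add(-3, Mul(-1, H))) = Mul(-1, H))
Function('X')(f, d) = 128 (Function('X')(f, d) = Add(-2, Mul(13, Add(6, 4))) = Add(-2, Mul(13, 10)) = Add(-2, 130) = 128)
Add(Function('X')(Function('s')(1), -240), 106504) = Add(128, 106504) = 106632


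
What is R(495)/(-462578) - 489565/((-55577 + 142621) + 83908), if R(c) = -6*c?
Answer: -112977135565/39539317128 ≈ -2.8573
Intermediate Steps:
R(495)/(-462578) - 489565/((-55577 + 142621) + 83908) = -6*495/(-462578) - 489565/((-55577 + 142621) + 83908) = -2970*(-1/462578) - 489565/(87044 + 83908) = 1485/231289 - 489565/170952 = -112977135565/39539317128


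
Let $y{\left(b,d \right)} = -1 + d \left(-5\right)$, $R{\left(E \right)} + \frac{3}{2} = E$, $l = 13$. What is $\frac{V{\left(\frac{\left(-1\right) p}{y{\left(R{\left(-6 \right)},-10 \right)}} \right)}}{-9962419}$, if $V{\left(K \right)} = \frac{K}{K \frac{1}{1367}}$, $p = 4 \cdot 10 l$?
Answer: $- \frac{1367}{9962419} \approx -0.00013722$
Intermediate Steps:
$R{\left(E \right)} = - \frac{3}{2} + E$
$y{\left(b,d \right)} = -1 - 5 d$
$p = 520$ ($p = 4 \cdot 10 \cdot 13 = 40 \cdot 13 = 520$)
$V{\left(K \right)} = 1367$ ($V{\left(K \right)} = \frac{K}{K \frac{1}{1367}} = \frac{K}{\frac{1}{1367} K} = K \frac{1367}{K} = 1367$)
$\frac{V{\left(\frac{\left(-1\right) p}{y{\left(R{\left(-6 \right)},-10 \right)}} \right)}}{-9962419} = \frac{1367}{-9962419} = 1367 \left(- \frac{1}{9962419}\right) = - \frac{1367}{9962419}$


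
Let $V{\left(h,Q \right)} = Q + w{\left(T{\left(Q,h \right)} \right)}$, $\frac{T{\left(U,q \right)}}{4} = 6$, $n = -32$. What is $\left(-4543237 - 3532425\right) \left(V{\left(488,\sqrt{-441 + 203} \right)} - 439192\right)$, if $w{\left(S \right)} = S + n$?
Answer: $3546830750400 - 8075662 i \sqrt{238} \approx 3.5468 \cdot 10^{12} - 1.2459 \cdot 10^{8} i$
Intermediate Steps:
$T{\left(U,q \right)} = 24$ ($T{\left(U,q \right)} = 4 \cdot 6 = 24$)
$w{\left(S \right)} = -32 + S$ ($w{\left(S \right)} = S - 32 = -32 + S$)
$V{\left(h,Q \right)} = -8 + Q$ ($V{\left(h,Q \right)} = Q + \left(-32 + 24\right) = Q - 8 = -8 + Q$)
$\left(-4543237 - 3532425\right) \left(V{\left(488,\sqrt{-441 + 203} \right)} - 439192\right) = \left(-4543237 - 3532425\right) \left(\left(-8 + \sqrt{-441 + 203}\right) - 439192\right) = - 8075662 \left(\left(-8 + \sqrt{-238}\right) - 439192\right) = - 8075662 \left(\left(-8 + i \sqrt{238}\right) - 439192\right) = - 8075662 \left(-439200 + i \sqrt{238}\right) = 3546830750400 - 8075662 i \sqrt{238}$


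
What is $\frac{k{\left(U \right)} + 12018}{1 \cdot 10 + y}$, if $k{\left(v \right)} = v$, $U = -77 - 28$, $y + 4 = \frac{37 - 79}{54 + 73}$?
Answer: $\frac{504317}{240} \approx 2101.3$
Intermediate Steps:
$y = - \frac{550}{127}$ ($y = -4 + \frac{37 - 79}{54 + 73} = -4 - \frac{42}{127} = - \frac{550}{127} \approx -4.3307$)
$U = -105$ ($U = -77 - 28 = -105$)
$\frac{k{\left(U \right)} + 12018}{1 \cdot 10 + y} = \frac{-105 + 12018}{1 \cdot 10 - \frac{550}{127}} = \frac{11913}{10 - \frac{550}{127}} = \frac{11913}{\frac{720}{127}} = 11913 \cdot \frac{127}{720} = \frac{504317}{240}$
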